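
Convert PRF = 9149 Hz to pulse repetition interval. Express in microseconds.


PRI = 1/9149 = 0.0001093016 s = 109.3 us

109.3 us


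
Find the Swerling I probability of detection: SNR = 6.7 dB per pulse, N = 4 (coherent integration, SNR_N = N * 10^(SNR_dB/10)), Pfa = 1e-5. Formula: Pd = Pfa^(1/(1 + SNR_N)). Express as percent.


SNR_lin = 10^(6.7/10) = 4.67735
SNR_N = 4 * 4.67735 = 18.7094
1/(1 + SNR_N) = 1/19.7094 = 0.0507372
Pd = (1e-5)^0.0507372 = 0.55759
Pd = 55.8%

55.8%


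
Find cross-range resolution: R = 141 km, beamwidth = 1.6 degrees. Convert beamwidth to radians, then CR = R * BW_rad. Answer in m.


BW_rad = 0.027925268
CR = 141000 * 0.027925268 = 3937.5 m

3937.5 m


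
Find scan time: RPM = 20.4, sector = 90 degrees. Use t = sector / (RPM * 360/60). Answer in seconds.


t = 90 / (20.4 * 360) * 60 = 0.74 s

0.74 s


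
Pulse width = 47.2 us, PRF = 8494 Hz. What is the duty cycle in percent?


DC = 47.2e-6 * 8494 * 100 = 40.09%

40.09%


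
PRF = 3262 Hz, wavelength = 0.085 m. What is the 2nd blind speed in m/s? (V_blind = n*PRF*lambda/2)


V_blind = 2 * 3262 * 0.085 / 2 = 277.3 m/s

277.3 m/s


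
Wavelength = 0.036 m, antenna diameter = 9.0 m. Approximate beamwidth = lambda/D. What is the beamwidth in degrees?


BW_rad = 0.036 / 9.0 = 0.004
BW_deg = 0.23 degrees

0.23 degrees


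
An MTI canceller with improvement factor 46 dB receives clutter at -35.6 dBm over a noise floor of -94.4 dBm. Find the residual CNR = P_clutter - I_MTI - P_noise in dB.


CNR = -35.6 - 46 - (-94.4) = 12.8 dB

12.8 dB


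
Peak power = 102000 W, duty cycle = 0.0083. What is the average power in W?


P_avg = 102000 * 0.0083 = 846.6 W

846.6 W


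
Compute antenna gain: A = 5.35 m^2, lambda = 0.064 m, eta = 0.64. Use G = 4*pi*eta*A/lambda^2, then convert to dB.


G_linear = 4*pi*0.64*5.35/0.064^2 = 10504.7
G_dB = 10*log10(10504.7) = 40.2 dB

40.2 dB


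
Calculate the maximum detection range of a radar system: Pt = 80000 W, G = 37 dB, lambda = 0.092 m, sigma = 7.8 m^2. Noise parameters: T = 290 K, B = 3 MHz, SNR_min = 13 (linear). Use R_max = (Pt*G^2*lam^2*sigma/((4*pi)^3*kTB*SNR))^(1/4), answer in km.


G_lin = 10^(37/10) = 5011.872336
R^4 = 80000 * 5011.872336^2 * 0.092^2 * 7.8 / ((4*pi)^3 * 1.38e-23 * 290 * 3000000.0 * 13)
R^4 = 4.2834e20 m^4
R_max = (4.2834e20)^(1/4) = 143862.4 m = 143.9 km

143.9 km


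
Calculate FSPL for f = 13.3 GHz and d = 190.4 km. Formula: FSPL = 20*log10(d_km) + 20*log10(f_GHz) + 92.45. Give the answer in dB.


20*log10(190.4) = 45.59
20*log10(13.3) = 22.48
FSPL = 160.5 dB

160.5 dB


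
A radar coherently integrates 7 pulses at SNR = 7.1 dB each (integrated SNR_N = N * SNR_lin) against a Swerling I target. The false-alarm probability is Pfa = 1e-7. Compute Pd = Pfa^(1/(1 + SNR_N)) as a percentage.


SNR_lin = 10^(7.1/10) = 5.12861
SNR_N = 7 * 5.12861 = 35.90027
1/(1 + SNR_N) = 1/36.90027 = 0.0271001
Pd = (1e-7)^0.0271001 = 0.6461
Pd = 64.6%

64.6%


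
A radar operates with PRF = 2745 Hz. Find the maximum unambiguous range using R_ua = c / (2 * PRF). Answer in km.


R_ua = 3e8 / (2 * 2745) = 54644.8 m = 54.6 km

54.6 km


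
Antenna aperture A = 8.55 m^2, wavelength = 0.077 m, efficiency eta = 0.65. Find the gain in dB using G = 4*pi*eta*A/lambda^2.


G_linear = 4*pi*0.65*8.55/0.077^2 = 11778.99
G_dB = 10*log10(11778.99) = 40.7 dB

40.7 dB


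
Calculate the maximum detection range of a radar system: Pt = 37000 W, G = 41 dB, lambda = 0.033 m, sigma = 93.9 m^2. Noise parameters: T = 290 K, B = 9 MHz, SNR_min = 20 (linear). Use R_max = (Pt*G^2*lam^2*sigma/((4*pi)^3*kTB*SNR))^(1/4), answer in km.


G_lin = 10^(41/10) = 12589.254118
R^4 = 37000 * 12589.254118^2 * 0.033^2 * 93.9 / ((4*pi)^3 * 1.38e-23 * 290 * 9000000.0 * 20)
R^4 = 4.19485e20 m^4
R_max = (4.19485e20)^(1/4) = 143113.0 m = 143.1 km

143.1 km


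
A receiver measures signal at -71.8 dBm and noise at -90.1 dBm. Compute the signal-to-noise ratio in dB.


SNR = -71.8 - (-90.1) = 18.3 dB

18.3 dB


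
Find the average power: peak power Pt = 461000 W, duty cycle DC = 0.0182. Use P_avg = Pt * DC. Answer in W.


P_avg = 461000 * 0.0182 = 8390.2 W

8390.2 W


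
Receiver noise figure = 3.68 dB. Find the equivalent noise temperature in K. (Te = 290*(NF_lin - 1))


NF_lin = 10^(3.68/10) = 2.333458
Te = 290 * (2.333458 - 1) = 386.7 K

386.7 K


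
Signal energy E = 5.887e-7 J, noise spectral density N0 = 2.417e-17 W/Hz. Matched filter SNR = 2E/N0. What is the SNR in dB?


SNR_lin = 2 * 5.887e-7 / 2.417e-17 = 4.871e10
SNR_dB = 10*log10(4.871e10) = 106.9 dB

106.9 dB


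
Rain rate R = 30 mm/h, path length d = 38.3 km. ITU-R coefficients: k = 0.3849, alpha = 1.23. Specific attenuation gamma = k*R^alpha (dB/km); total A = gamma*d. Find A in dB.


gamma = 0.3849 * 30^1.23 = 25.246842 dB/km
A = 25.246842 * 38.3 = 966.95 dB

966.95 dB


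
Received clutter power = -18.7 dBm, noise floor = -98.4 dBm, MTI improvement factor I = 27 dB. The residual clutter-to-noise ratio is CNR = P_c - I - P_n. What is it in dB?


CNR = -18.7 - 27 - (-98.4) = 52.7 dB

52.7 dB


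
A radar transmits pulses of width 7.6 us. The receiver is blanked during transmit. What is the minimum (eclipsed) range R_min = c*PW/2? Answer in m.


R_min = 3e8 * 7.6e-6 / 2 = 1140.0 m

1140.0 m


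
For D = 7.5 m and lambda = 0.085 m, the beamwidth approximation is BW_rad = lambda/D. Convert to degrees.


BW_rad = 0.085 / 7.5 = 0.011333
BW_deg = 0.65 degrees

0.65 degrees


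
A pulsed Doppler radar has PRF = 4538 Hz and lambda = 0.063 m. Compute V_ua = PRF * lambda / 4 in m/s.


V_ua = 4538 * 0.063 / 4 = 71.5 m/s

71.5 m/s


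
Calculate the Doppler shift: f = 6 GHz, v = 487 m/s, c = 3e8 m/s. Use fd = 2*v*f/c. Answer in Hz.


fd = 2 * 487 * 6000000000.0 / 3e8 = 19480.0 Hz

19480.0 Hz


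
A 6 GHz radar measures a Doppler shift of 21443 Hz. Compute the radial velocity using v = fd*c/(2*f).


v = 21443 * 3e8 / (2 * 6000000000.0) = 536.1 m/s

536.1 m/s


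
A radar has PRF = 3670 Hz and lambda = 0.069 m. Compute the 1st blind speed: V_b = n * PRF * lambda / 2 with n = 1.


V_blind = 1 * 3670 * 0.069 / 2 = 126.6 m/s

126.6 m/s


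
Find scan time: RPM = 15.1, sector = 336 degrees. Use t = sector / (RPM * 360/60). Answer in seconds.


t = 336 / (15.1 * 360) * 60 = 3.71 s

3.71 s


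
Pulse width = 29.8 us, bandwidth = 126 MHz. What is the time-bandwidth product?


TBP = 29.8 * 126 = 3754.8

3754.8


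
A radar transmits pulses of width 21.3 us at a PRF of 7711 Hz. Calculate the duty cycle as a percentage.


DC = 21.3e-6 * 7711 * 100 = 16.42%

16.42%


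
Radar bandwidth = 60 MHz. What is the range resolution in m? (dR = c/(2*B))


dR = 3e8 / (2 * 60000000.0) = 2.5 m

2.5 m


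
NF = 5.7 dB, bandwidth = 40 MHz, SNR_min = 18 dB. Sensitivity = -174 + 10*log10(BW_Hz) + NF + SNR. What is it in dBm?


10*log10(40000000.0) = 76.02
S = -174 + 76.02 + 5.7 + 18 = -74.3 dBm

-74.3 dBm


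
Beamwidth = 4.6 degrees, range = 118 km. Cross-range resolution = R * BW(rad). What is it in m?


BW_rad = 0.080285146
CR = 118000 * 0.080285146 = 9473.6 m

9473.6 m


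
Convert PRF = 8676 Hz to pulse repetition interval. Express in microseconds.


PRI = 1/8676 = 0.0001152605 s = 115.3 us

115.3 us


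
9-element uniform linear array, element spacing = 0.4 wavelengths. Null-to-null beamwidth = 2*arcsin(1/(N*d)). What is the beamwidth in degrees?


1/(N*d) = 1/(9*0.4) = 0.277778
BW = 2*arcsin(0.277778) = 32.3 degrees

32.3 degrees


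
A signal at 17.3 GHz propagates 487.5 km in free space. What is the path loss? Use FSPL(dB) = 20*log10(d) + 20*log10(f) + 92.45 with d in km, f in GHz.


20*log10(487.5) = 53.76
20*log10(17.3) = 24.76
FSPL = 171.0 dB

171.0 dB


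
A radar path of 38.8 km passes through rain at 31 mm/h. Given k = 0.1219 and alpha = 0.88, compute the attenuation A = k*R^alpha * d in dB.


gamma = 0.1219 * 31^0.88 = 2.502661 dB/km
A = 2.502661 * 38.8 = 97.1 dB

97.1 dB


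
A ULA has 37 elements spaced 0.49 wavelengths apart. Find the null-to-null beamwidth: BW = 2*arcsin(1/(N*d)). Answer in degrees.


1/(N*d) = 1/(37*0.49) = 0.055157
BW = 2*arcsin(0.055157) = 6.3 degrees

6.3 degrees


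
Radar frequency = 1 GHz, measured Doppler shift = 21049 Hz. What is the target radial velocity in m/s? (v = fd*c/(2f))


v = 21049 * 3e8 / (2 * 1000000000.0) = 3157.4 m/s

3157.4 m/s


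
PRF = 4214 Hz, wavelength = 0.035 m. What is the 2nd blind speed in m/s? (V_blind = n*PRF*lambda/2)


V_blind = 2 * 4214 * 0.035 / 2 = 147.5 m/s

147.5 m/s


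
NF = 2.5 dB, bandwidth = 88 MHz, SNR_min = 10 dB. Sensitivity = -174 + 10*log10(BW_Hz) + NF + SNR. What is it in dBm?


10*log10(88000000.0) = 79.44
S = -174 + 79.44 + 2.5 + 10 = -82.1 dBm

-82.1 dBm


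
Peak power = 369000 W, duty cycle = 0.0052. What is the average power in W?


P_avg = 369000 * 0.0052 = 1918.8 W

1918.8 W


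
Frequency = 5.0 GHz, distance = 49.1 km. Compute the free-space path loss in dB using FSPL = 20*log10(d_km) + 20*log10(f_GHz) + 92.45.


20*log10(49.1) = 33.82
20*log10(5.0) = 13.98
FSPL = 140.3 dB

140.3 dB


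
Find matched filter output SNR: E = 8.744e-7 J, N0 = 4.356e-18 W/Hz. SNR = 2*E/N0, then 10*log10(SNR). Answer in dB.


SNR_lin = 2 * 8.744e-7 / 4.356e-18 = 4.015e11
SNR_dB = 10*log10(4.015e11) = 116.0 dB

116.0 dB


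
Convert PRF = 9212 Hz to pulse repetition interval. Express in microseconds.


PRI = 1/9212 = 0.0001085541 s = 108.6 us

108.6 us


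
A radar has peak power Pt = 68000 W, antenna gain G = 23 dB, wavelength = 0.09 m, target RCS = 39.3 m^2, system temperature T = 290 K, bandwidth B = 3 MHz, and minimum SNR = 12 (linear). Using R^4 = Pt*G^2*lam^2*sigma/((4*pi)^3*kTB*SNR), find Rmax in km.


G_lin = 10^(23/10) = 199.526231
R^4 = 68000 * 199.526231^2 * 0.09^2 * 39.3 / ((4*pi)^3 * 1.38e-23 * 290 * 3000000.0 * 12)
R^4 = 3.01424e18 m^4
R_max = (3.01424e18)^(1/4) = 41667.2 m = 41.7 km

41.7 km


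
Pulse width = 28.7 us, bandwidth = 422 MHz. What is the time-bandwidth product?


TBP = 28.7 * 422 = 12111.4

12111.4


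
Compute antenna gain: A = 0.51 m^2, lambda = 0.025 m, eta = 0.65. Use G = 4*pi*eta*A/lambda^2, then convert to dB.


G_linear = 4*pi*0.65*0.51/0.025^2 = 6665.2
G_dB = 10*log10(6665.2) = 38.2 dB

38.2 dB


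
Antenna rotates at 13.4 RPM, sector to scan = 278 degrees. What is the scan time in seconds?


t = 278 / (13.4 * 360) * 60 = 3.46 s

3.46 s


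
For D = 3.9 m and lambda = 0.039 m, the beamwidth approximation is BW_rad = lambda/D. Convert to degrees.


BW_rad = 0.039 / 3.9 = 0.01
BW_deg = 0.57 degrees

0.57 degrees


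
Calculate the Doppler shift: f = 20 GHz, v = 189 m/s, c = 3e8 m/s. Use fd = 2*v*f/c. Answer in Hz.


fd = 2 * 189 * 20000000000.0 / 3e8 = 25200.0 Hz

25200.0 Hz


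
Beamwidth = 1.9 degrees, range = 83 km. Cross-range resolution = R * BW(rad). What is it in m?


BW_rad = 0.033161256
CR = 83000 * 0.033161256 = 2752.4 m

2752.4 m


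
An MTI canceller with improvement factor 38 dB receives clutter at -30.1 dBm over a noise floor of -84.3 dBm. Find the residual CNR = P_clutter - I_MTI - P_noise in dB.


CNR = -30.1 - 38 - (-84.3) = 16.2 dB

16.2 dB


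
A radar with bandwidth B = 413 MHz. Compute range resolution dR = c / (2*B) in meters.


dR = 3e8 / (2 * 413000000.0) = 0.36 m

0.36 m


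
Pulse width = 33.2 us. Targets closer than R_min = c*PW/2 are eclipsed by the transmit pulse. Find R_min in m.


R_min = 3e8 * 33.2e-6 / 2 = 4980.0 m

4980.0 m


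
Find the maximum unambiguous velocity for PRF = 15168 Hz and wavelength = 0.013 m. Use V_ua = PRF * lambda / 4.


V_ua = 15168 * 0.013 / 4 = 49.3 m/s

49.3 m/s


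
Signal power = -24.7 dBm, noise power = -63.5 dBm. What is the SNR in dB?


SNR = -24.7 - (-63.5) = 38.8 dB

38.8 dB


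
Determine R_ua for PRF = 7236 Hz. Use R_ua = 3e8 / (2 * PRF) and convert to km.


R_ua = 3e8 / (2 * 7236) = 20729.7 m = 20.7 km

20.7 km


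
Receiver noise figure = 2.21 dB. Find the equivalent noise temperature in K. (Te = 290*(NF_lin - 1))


NF_lin = 10^(2.21/10) = 1.663413
Te = 290 * (1.663413 - 1) = 192.4 K

192.4 K


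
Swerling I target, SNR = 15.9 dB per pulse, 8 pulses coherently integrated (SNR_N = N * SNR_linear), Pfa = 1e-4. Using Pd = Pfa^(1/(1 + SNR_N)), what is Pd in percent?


SNR_lin = 10^(15.9/10) = 38.90451
SNR_N = 8 * 38.90451 = 311.23608
1/(1 + SNR_N) = 1/312.23608 = 0.0032027
Pd = (1e-4)^0.0032027 = 0.97093
Pd = 97.1%

97.1%


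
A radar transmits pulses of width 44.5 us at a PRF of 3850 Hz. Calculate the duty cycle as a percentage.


DC = 44.5e-6 * 3850 * 100 = 17.13%

17.13%


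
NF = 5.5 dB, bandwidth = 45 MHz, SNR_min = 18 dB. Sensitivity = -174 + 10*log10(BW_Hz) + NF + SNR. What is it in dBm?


10*log10(45000000.0) = 76.53
S = -174 + 76.53 + 5.5 + 18 = -74.0 dBm

-74.0 dBm


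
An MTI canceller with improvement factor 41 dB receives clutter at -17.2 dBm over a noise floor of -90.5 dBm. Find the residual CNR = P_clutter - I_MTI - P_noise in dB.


CNR = -17.2 - 41 - (-90.5) = 32.3 dB

32.3 dB


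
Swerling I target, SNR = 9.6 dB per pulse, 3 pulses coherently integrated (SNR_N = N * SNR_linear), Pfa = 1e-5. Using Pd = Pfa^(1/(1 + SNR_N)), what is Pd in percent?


SNR_lin = 10^(9.6/10) = 9.12011
SNR_N = 3 * 9.12011 = 27.36033
1/(1 + SNR_N) = 1/28.36033 = 0.0352605
Pd = (1e-5)^0.0352605 = 0.66634
Pd = 66.6%

66.6%


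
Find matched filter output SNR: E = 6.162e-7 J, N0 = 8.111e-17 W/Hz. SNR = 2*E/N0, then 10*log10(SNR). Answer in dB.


SNR_lin = 2 * 6.162e-7 / 8.111e-17 = 1.519e10
SNR_dB = 10*log10(1.519e10) = 101.8 dB

101.8 dB


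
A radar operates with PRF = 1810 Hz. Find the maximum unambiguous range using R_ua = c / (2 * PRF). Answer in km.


R_ua = 3e8 / (2 * 1810) = 82872.9 m = 82.9 km

82.9 km


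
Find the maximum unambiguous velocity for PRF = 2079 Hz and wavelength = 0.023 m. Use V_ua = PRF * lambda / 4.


V_ua = 2079 * 0.023 / 4 = 12.0 m/s

12.0 m/s


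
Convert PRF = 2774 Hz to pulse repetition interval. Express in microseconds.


PRI = 1/2774 = 0.0003604903 s = 360.5 us

360.5 us


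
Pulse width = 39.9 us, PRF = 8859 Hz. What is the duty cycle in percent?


DC = 39.9e-6 * 8859 * 100 = 35.35%

35.35%


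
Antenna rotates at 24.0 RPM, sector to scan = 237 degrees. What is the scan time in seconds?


t = 237 / (24.0 * 360) * 60 = 1.65 s

1.65 s


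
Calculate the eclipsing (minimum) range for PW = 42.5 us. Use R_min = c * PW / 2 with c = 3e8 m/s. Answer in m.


R_min = 3e8 * 42.5e-6 / 2 = 6375.0 m

6375.0 m


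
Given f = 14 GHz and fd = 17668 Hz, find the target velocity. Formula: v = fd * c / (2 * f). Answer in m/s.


v = 17668 * 3e8 / (2 * 14000000000.0) = 189.3 m/s

189.3 m/s


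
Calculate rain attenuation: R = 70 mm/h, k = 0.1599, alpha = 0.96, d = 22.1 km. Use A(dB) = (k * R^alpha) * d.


gamma = 0.1599 * 70^0.96 = 9.443709 dB/km
A = 9.443709 * 22.1 = 208.71 dB

208.71 dB


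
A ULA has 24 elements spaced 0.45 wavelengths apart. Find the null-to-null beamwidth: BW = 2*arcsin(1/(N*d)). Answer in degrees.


1/(N*d) = 1/(24*0.45) = 0.092593
BW = 2*arcsin(0.092593) = 10.6 degrees

10.6 degrees


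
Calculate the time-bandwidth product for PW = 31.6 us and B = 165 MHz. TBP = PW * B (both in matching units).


TBP = 31.6 * 165 = 5214.0

5214.0


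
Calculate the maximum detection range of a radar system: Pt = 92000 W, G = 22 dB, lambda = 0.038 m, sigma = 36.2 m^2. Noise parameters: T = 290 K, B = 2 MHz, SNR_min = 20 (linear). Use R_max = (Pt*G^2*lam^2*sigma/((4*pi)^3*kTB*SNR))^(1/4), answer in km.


G_lin = 10^(22/10) = 158.489319
R^4 = 92000 * 158.489319^2 * 0.038^2 * 36.2 / ((4*pi)^3 * 1.38e-23 * 290 * 2000000.0 * 20)
R^4 = 3.80274e17 m^4
R_max = (3.80274e17)^(1/4) = 24832.7 m = 24.8 km

24.8 km


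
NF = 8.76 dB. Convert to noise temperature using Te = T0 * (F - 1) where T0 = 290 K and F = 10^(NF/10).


NF_lin = 10^(8.76/10) = 7.516229
Te = 290 * (7.516229 - 1) = 1889.7 K

1889.7 K


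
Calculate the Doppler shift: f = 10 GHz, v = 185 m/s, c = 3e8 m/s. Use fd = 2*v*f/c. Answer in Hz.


fd = 2 * 185 * 10000000000.0 / 3e8 = 12333.3 Hz

12333.3 Hz


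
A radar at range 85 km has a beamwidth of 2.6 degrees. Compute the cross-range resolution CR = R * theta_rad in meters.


BW_rad = 0.045378561
CR = 85000 * 0.045378561 = 3857.2 m

3857.2 m


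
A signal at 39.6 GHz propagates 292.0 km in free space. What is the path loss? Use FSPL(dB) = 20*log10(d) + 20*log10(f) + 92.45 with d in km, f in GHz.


20*log10(292.0) = 49.31
20*log10(39.6) = 31.95
FSPL = 173.7 dB

173.7 dB


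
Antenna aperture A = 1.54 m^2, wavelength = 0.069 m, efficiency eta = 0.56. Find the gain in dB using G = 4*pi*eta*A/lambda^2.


G_linear = 4*pi*0.56*1.54/0.069^2 = 2276.25
G_dB = 10*log10(2276.25) = 33.6 dB

33.6 dB


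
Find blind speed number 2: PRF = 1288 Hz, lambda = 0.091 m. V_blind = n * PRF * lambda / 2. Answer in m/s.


V_blind = 2 * 1288 * 0.091 / 2 = 117.2 m/s

117.2 m/s


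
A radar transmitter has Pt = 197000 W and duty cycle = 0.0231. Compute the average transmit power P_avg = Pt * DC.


P_avg = 197000 * 0.0231 = 4550.7 W

4550.7 W


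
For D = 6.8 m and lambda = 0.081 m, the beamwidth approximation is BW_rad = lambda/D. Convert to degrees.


BW_rad = 0.081 / 6.8 = 0.011912
BW_deg = 0.68 degrees

0.68 degrees


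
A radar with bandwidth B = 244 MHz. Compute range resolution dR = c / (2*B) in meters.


dR = 3e8 / (2 * 244000000.0) = 0.61 m

0.61 m


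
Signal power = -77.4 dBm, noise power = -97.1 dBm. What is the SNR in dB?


SNR = -77.4 - (-97.1) = 19.7 dB

19.7 dB


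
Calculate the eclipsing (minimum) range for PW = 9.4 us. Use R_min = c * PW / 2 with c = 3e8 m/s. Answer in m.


R_min = 3e8 * 9.4e-6 / 2 = 1410.0 m

1410.0 m


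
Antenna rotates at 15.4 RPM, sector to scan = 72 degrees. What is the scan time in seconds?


t = 72 / (15.4 * 360) * 60 = 0.78 s

0.78 s


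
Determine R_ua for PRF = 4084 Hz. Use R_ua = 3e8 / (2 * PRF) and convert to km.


R_ua = 3e8 / (2 * 4084) = 36728.7 m = 36.7 km

36.7 km


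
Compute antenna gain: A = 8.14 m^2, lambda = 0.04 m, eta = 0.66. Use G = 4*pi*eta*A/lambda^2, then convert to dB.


G_linear = 4*pi*0.66*8.14/0.04^2 = 42194.73
G_dB = 10*log10(42194.73) = 46.3 dB

46.3 dB


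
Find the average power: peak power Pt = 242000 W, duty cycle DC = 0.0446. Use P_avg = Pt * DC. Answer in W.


P_avg = 242000 * 0.0446 = 10793.2 W

10793.2 W


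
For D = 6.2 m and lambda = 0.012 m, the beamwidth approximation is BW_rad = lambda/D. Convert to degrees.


BW_rad = 0.012 / 6.2 = 0.001935
BW_deg = 0.11 degrees

0.11 degrees


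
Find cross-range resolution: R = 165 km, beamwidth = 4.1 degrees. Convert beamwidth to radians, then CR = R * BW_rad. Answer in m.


BW_rad = 0.071558499
CR = 165000 * 0.071558499 = 11807.2 m

11807.2 m


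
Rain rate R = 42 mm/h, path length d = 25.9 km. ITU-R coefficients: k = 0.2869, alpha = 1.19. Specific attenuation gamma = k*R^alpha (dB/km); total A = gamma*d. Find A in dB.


gamma = 0.2869 * 42^1.19 = 24.513042 dB/km
A = 24.513042 * 25.9 = 634.89 dB

634.89 dB


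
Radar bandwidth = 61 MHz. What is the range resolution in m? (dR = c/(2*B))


dR = 3e8 / (2 * 61000000.0) = 2.46 m

2.46 m


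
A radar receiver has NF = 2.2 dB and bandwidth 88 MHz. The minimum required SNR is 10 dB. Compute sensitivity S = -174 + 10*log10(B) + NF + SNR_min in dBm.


10*log10(88000000.0) = 79.44
S = -174 + 79.44 + 2.2 + 10 = -82.4 dBm

-82.4 dBm


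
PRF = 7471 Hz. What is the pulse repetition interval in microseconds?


PRI = 1/7471 = 0.0001338509 s = 133.9 us

133.9 us


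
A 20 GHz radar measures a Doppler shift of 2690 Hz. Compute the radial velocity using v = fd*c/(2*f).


v = 2690 * 3e8 / (2 * 20000000000.0) = 20.2 m/s

20.2 m/s


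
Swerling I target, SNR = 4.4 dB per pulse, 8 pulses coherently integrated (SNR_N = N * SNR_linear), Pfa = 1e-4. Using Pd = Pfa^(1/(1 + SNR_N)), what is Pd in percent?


SNR_lin = 10^(4.4/10) = 2.75423
SNR_N = 8 * 2.75423 = 22.03384
1/(1 + SNR_N) = 1/23.03384 = 0.0434144
Pd = (1e-4)^0.0434144 = 0.67041
Pd = 67.0%

67.0%


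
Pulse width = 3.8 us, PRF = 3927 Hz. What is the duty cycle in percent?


DC = 3.8e-6 * 3927 * 100 = 1.49%

1.49%


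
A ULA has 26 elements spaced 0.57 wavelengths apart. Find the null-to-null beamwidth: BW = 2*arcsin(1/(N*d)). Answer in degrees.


1/(N*d) = 1/(26*0.57) = 0.067476
BW = 2*arcsin(0.067476) = 7.7 degrees

7.7 degrees


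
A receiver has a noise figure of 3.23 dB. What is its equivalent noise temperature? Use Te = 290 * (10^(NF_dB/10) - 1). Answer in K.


NF_lin = 10^(3.23/10) = 2.103778
Te = 290 * (2.103778 - 1) = 320.1 K

320.1 K


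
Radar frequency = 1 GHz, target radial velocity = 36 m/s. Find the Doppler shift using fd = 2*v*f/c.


fd = 2 * 36 * 1000000000.0 / 3e8 = 240.0 Hz

240.0 Hz


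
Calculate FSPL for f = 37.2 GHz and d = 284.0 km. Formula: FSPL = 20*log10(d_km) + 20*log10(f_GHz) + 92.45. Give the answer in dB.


20*log10(284.0) = 49.07
20*log10(37.2) = 31.41
FSPL = 172.9 dB

172.9 dB


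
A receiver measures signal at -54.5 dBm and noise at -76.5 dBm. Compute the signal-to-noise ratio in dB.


SNR = -54.5 - (-76.5) = 22.0 dB

22.0 dB


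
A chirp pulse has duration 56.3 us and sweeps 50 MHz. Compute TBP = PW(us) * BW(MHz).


TBP = 56.3 * 50 = 2815.0

2815.0


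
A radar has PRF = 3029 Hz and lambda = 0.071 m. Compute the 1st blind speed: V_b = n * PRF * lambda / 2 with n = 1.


V_blind = 1 * 3029 * 0.071 / 2 = 107.5 m/s

107.5 m/s


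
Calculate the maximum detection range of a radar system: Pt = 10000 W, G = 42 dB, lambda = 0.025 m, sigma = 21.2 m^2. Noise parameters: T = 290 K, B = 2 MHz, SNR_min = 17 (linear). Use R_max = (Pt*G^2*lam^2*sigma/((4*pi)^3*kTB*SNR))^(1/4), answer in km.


G_lin = 10^(42/10) = 15848.931925
R^4 = 10000 * 15848.931925^2 * 0.025^2 * 21.2 / ((4*pi)^3 * 1.38e-23 * 290 * 2000000.0 * 17)
R^4 = 1.23262e20 m^4
R_max = (1.23262e20)^(1/4) = 105367.7 m = 105.4 km

105.4 km


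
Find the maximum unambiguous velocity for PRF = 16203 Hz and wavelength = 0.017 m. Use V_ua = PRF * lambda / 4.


V_ua = 16203 * 0.017 / 4 = 68.9 m/s

68.9 m/s


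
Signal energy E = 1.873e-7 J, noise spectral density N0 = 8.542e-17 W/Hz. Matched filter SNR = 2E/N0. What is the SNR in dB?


SNR_lin = 2 * 1.873e-7 / 8.542e-17 = 4.385e9
SNR_dB = 10*log10(4.385e9) = 96.4 dB

96.4 dB


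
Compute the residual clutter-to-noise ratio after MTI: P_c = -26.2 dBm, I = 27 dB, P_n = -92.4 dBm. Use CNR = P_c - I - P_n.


CNR = -26.2 - 27 - (-92.4) = 39.2 dB

39.2 dB


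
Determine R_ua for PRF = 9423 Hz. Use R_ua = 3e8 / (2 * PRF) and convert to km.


R_ua = 3e8 / (2 * 9423) = 15918.5 m = 15.9 km

15.9 km


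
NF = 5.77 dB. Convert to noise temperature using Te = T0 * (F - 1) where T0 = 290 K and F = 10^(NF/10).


NF_lin = 10^(5.77/10) = 3.775722
Te = 290 * (3.775722 - 1) = 805.0 K

805.0 K


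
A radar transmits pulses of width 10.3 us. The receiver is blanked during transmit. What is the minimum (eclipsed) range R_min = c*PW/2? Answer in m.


R_min = 3e8 * 10.3e-6 / 2 = 1545.0 m

1545.0 m


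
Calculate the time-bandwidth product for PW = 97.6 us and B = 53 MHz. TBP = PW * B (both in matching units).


TBP = 97.6 * 53 = 5172.8

5172.8


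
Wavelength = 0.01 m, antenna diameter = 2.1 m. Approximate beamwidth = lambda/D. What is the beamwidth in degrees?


BW_rad = 0.01 / 2.1 = 0.004762
BW_deg = 0.27 degrees

0.27 degrees


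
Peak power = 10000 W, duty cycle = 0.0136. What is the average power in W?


P_avg = 10000 * 0.0136 = 136.0 W

136.0 W


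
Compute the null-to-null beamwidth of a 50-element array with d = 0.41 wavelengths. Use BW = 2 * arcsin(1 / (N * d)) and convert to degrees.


1/(N*d) = 1/(50*0.41) = 0.04878
BW = 2*arcsin(0.04878) = 5.6 degrees

5.6 degrees


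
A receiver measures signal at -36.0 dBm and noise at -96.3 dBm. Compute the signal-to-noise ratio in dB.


SNR = -36.0 - (-96.3) = 60.3 dB

60.3 dB


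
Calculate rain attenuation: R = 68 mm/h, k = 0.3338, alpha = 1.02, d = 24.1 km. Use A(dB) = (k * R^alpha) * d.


gamma = 0.3338 * 68^1.02 = 24.697069 dB/km
A = 24.697069 * 24.1 = 595.2 dB

595.2 dB


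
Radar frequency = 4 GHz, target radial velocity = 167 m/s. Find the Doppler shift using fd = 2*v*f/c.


fd = 2 * 167 * 4000000000.0 / 3e8 = 4453.3 Hz

4453.3 Hz


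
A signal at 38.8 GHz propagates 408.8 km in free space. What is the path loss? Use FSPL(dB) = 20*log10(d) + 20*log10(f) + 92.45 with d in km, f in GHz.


20*log10(408.8) = 52.23
20*log10(38.8) = 31.78
FSPL = 176.5 dB

176.5 dB


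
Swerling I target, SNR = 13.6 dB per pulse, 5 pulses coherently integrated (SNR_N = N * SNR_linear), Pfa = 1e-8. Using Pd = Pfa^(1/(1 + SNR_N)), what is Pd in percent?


SNR_lin = 10^(13.6/10) = 22.90868
SNR_N = 5 * 22.90868 = 114.5434
1/(1 + SNR_N) = 1/115.5434 = 0.0086548
Pd = (1e-8)^0.0086548 = 0.85263
Pd = 85.3%

85.3%


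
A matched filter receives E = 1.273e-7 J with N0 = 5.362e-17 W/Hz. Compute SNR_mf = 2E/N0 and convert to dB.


SNR_lin = 2 * 1.273e-7 / 5.362e-17 = 4.748e9
SNR_dB = 10*log10(4.748e9) = 96.8 dB

96.8 dB


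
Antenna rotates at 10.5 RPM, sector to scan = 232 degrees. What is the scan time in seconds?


t = 232 / (10.5 * 360) * 60 = 3.68 s

3.68 s


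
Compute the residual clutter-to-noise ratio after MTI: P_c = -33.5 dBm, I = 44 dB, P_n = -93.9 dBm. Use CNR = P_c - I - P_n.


CNR = -33.5 - 44 - (-93.9) = 16.4 dB

16.4 dB


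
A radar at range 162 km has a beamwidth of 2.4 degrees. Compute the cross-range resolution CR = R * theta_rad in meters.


BW_rad = 0.041887902
CR = 162000 * 0.041887902 = 6785.8 m

6785.8 m


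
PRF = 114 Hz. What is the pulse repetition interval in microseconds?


PRI = 1/114 = 0.0087719298 s = 8771.9 us

8771.9 us


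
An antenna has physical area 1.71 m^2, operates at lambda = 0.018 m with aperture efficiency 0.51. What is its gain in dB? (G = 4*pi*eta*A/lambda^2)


G_linear = 4*pi*0.51*1.71/0.018^2 = 33824.48
G_dB = 10*log10(33824.48) = 45.3 dB

45.3 dB


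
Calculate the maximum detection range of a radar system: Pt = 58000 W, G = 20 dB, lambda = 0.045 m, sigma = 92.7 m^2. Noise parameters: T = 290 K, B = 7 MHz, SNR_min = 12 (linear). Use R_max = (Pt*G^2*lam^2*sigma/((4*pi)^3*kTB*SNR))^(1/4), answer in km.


G_lin = 10^(20/10) = 100.0
R^4 = 58000 * 100.0^2 * 0.045^2 * 92.7 / ((4*pi)^3 * 1.38e-23 * 290 * 7000000.0 * 12)
R^4 = 1.6321e17 m^4
R_max = (1.6321e17)^(1/4) = 20099.6 m = 20.1 km

20.1 km


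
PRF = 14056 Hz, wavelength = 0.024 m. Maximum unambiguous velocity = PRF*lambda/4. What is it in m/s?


V_ua = 14056 * 0.024 / 4 = 84.3 m/s

84.3 m/s


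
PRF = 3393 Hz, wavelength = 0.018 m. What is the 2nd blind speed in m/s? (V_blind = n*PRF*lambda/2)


V_blind = 2 * 3393 * 0.018 / 2 = 61.1 m/s

61.1 m/s


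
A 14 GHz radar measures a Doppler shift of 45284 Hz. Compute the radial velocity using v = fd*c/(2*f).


v = 45284 * 3e8 / (2 * 14000000000.0) = 485.2 m/s

485.2 m/s


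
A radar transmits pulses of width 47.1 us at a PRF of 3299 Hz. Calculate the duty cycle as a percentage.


DC = 47.1e-6 * 3299 * 100 = 15.54%

15.54%


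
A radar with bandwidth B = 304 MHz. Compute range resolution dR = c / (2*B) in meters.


dR = 3e8 / (2 * 304000000.0) = 0.49 m

0.49 m


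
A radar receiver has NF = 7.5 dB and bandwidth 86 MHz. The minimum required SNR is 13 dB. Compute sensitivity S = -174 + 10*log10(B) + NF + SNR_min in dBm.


10*log10(86000000.0) = 79.34
S = -174 + 79.34 + 7.5 + 13 = -74.2 dBm

-74.2 dBm


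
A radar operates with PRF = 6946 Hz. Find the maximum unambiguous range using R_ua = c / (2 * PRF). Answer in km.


R_ua = 3e8 / (2 * 6946) = 21595.2 m = 21.6 km

21.6 km


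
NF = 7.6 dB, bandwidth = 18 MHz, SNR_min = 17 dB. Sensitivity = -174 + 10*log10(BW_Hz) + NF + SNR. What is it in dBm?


10*log10(18000000.0) = 72.55
S = -174 + 72.55 + 7.6 + 17 = -76.8 dBm

-76.8 dBm


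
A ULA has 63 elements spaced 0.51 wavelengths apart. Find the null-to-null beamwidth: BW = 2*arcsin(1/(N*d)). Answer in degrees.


1/(N*d) = 1/(63*0.51) = 0.031124
BW = 2*arcsin(0.031124) = 3.6 degrees

3.6 degrees


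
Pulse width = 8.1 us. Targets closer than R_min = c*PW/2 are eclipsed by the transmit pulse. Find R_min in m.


R_min = 3e8 * 8.1e-6 / 2 = 1215.0 m

1215.0 m


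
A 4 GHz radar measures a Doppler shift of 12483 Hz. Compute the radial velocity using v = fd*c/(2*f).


v = 12483 * 3e8 / (2 * 4000000000.0) = 468.1 m/s

468.1 m/s


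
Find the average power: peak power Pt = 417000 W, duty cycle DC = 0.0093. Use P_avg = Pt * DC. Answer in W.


P_avg = 417000 * 0.0093 = 3878.1 W

3878.1 W


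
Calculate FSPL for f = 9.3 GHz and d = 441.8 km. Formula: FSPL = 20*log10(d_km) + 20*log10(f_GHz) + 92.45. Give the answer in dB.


20*log10(441.8) = 52.9
20*log10(9.3) = 19.37
FSPL = 164.7 dB

164.7 dB


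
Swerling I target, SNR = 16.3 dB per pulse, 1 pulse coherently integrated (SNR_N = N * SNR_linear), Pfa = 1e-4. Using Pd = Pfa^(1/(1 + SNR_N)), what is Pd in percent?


SNR_lin = 10^(16.3/10) = 42.65795
SNR_N = 1 * 42.65795 = 42.65795
1/(1 + SNR_N) = 1/43.65795 = 0.0229053
Pd = (1e-4)^0.0229053 = 0.8098
Pd = 81.0%

81.0%


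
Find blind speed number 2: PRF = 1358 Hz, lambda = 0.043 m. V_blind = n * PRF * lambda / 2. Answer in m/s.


V_blind = 2 * 1358 * 0.043 / 2 = 58.4 m/s

58.4 m/s


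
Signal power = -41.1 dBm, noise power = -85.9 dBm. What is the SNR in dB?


SNR = -41.1 - (-85.9) = 44.8 dB

44.8 dB


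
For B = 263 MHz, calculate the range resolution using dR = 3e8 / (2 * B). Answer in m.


dR = 3e8 / (2 * 263000000.0) = 0.57 m

0.57 m


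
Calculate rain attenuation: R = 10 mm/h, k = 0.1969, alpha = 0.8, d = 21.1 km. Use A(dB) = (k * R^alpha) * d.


gamma = 0.1969 * 10^0.8 = 1.242355 dB/km
A = 1.242355 * 21.1 = 26.21 dB

26.21 dB


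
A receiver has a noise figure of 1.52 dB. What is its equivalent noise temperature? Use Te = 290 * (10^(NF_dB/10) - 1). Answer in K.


NF_lin = 10^(1.52/10) = 1.419058
Te = 290 * (1.419058 - 1) = 121.5 K

121.5 K


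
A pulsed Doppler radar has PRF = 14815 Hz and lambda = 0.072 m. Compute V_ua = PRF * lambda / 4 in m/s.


V_ua = 14815 * 0.072 / 4 = 266.7 m/s

266.7 m/s


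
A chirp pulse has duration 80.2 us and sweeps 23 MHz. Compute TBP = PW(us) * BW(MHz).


TBP = 80.2 * 23 = 1844.6

1844.6


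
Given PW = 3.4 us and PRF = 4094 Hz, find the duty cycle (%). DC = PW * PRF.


DC = 3.4e-6 * 4094 * 100 = 1.39%

1.39%


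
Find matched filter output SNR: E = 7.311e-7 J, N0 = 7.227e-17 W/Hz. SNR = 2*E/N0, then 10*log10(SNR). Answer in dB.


SNR_lin = 2 * 7.311e-7 / 7.227e-17 = 2.023e10
SNR_dB = 10*log10(2.023e10) = 103.1 dB

103.1 dB


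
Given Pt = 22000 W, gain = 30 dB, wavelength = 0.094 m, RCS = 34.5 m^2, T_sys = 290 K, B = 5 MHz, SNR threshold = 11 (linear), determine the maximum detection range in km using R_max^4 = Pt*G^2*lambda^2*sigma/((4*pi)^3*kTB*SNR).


G_lin = 10^(30/10) = 1000.0
R^4 = 22000 * 1000.0^2 * 0.094^2 * 34.5 / ((4*pi)^3 * 1.38e-23 * 290 * 5000000.0 * 11)
R^4 = 1.53542e19 m^4
R_max = (1.53542e19)^(1/4) = 62597.5 m = 62.6 km

62.6 km


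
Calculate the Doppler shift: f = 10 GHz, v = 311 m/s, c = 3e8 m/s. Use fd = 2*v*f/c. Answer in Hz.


fd = 2 * 311 * 10000000000.0 / 3e8 = 20733.3 Hz

20733.3 Hz


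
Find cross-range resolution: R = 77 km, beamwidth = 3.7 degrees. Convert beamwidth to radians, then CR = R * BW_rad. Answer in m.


BW_rad = 0.064577182
CR = 77000 * 0.064577182 = 4972.4 m

4972.4 m


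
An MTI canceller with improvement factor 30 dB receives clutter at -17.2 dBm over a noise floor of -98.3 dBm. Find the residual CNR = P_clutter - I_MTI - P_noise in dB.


CNR = -17.2 - 30 - (-98.3) = 51.1 dB

51.1 dB


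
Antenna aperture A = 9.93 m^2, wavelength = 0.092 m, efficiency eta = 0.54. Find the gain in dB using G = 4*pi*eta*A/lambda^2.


G_linear = 4*pi*0.54*9.93/0.092^2 = 7961.18
G_dB = 10*log10(7961.18) = 39.0 dB

39.0 dB


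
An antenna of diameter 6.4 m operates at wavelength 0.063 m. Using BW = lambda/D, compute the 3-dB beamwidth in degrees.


BW_rad = 0.063 / 6.4 = 0.009844
BW_deg = 0.56 degrees

0.56 degrees


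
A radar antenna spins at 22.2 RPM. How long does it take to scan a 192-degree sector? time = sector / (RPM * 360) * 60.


t = 192 / (22.2 * 360) * 60 = 1.44 s

1.44 s


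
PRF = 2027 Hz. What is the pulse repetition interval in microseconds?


PRI = 1/2027 = 0.0004933399 s = 493.3 us

493.3 us


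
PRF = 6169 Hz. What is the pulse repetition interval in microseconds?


PRI = 1/6169 = 0.0001621008 s = 162.1 us

162.1 us


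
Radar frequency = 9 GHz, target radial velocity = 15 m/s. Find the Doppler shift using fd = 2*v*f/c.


fd = 2 * 15 * 9000000000.0 / 3e8 = 900.0 Hz

900.0 Hz


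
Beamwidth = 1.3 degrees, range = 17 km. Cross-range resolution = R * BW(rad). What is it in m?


BW_rad = 0.02268928
CR = 17000 * 0.02268928 = 385.7 m

385.7 m


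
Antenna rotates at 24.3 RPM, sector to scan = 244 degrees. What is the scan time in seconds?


t = 244 / (24.3 * 360) * 60 = 1.67 s

1.67 s


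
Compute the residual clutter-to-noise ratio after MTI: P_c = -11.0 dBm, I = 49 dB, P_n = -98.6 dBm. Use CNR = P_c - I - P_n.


CNR = -11.0 - 49 - (-98.6) = 38.6 dB

38.6 dB


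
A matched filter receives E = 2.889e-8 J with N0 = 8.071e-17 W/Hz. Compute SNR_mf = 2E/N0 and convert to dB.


SNR_lin = 2 * 2.889e-8 / 8.071e-17 = 7.159e8
SNR_dB = 10*log10(7.159e8) = 88.5 dB

88.5 dB


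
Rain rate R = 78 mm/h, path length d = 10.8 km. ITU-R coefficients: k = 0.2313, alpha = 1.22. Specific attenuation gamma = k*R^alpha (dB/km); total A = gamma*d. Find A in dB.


gamma = 0.2313 * 78^1.22 = 47.046904 dB/km
A = 47.046904 * 10.8 = 508.11 dB

508.11 dB


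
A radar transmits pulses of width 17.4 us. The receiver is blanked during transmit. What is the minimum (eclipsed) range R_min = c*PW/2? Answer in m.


R_min = 3e8 * 17.4e-6 / 2 = 2610.0 m

2610.0 m


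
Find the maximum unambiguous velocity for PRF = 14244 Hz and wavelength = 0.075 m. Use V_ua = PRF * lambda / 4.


V_ua = 14244 * 0.075 / 4 = 267.1 m/s

267.1 m/s


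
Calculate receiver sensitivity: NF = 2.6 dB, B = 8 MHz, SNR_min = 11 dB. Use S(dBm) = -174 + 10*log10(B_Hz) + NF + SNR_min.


10*log10(8000000.0) = 69.03
S = -174 + 69.03 + 2.6 + 11 = -91.4 dBm

-91.4 dBm


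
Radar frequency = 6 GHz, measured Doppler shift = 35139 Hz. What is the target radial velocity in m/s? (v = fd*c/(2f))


v = 35139 * 3e8 / (2 * 6000000000.0) = 878.5 m/s

878.5 m/s


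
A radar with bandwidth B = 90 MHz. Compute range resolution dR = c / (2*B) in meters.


dR = 3e8 / (2 * 90000000.0) = 1.67 m

1.67 m


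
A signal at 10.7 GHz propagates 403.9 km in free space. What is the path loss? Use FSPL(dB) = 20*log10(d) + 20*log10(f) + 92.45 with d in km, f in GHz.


20*log10(403.9) = 52.13
20*log10(10.7) = 20.59
FSPL = 165.2 dB

165.2 dB


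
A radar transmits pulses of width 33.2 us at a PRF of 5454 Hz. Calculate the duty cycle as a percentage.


DC = 33.2e-6 * 5454 * 100 = 18.11%

18.11%


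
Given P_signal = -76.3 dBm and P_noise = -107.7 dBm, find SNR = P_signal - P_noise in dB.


SNR = -76.3 - (-107.7) = 31.4 dB

31.4 dB


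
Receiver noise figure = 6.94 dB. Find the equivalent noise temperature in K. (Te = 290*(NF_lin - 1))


NF_lin = 10^(6.94/10) = 4.943107
Te = 290 * (4.943107 - 1) = 1143.5 K

1143.5 K


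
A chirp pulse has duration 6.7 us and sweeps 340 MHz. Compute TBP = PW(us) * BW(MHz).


TBP = 6.7 * 340 = 2278.0

2278.0


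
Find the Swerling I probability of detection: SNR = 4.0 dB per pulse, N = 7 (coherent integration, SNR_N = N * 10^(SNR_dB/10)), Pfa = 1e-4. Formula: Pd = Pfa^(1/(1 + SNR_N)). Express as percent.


SNR_lin = 10^(4.0/10) = 2.51189
SNR_N = 7 * 2.51189 = 17.58323
1/(1 + SNR_N) = 1/18.58323 = 0.053812
Pd = (1e-4)^0.053812 = 0.60919
Pd = 60.9%

60.9%


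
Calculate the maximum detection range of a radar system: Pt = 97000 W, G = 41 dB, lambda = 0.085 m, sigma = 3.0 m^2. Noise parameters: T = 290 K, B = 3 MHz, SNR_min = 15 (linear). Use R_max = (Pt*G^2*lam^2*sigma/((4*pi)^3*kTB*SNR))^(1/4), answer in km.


G_lin = 10^(41/10) = 12589.254118
R^4 = 97000 * 12589.254118^2 * 0.085^2 * 3.0 / ((4*pi)^3 * 1.38e-23 * 290 * 3000000.0 * 15)
R^4 = 9.3242e20 m^4
R_max = (9.3242e20)^(1/4) = 174744.3 m = 174.7 km

174.7 km


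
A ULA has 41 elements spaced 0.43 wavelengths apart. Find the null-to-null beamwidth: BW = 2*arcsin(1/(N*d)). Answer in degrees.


1/(N*d) = 1/(41*0.43) = 0.056721
BW = 2*arcsin(0.056721) = 6.5 degrees

6.5 degrees


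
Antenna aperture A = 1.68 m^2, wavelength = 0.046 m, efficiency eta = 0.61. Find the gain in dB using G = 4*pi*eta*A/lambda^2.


G_linear = 4*pi*0.61*1.68/0.046^2 = 6086.02
G_dB = 10*log10(6086.02) = 37.8 dB

37.8 dB


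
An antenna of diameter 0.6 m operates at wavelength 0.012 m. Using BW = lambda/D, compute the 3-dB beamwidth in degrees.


BW_rad = 0.012 / 0.6 = 0.02
BW_deg = 1.15 degrees

1.15 degrees


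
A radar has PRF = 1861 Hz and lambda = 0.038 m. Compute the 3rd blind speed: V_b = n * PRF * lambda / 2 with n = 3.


V_blind = 3 * 1861 * 0.038 / 2 = 106.1 m/s

106.1 m/s


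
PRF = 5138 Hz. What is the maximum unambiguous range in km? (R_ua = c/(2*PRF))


R_ua = 3e8 / (2 * 5138) = 29194.2 m = 29.2 km

29.2 km


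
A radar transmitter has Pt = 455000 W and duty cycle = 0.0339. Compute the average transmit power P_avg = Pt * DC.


P_avg = 455000 * 0.0339 = 15424.5 W

15424.5 W


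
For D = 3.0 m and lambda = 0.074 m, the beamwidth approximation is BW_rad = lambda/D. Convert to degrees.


BW_rad = 0.074 / 3.0 = 0.024667
BW_deg = 1.41 degrees

1.41 degrees


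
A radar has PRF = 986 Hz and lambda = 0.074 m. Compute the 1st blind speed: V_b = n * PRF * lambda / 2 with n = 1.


V_blind = 1 * 986 * 0.074 / 2 = 36.5 m/s

36.5 m/s


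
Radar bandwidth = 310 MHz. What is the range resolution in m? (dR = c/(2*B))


dR = 3e8 / (2 * 310000000.0) = 0.48 m

0.48 m


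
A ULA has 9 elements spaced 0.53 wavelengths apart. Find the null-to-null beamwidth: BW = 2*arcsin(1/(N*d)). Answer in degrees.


1/(N*d) = 1/(9*0.53) = 0.209644
BW = 2*arcsin(0.209644) = 24.2 degrees

24.2 degrees


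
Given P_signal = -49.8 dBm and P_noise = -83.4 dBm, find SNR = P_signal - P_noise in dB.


SNR = -49.8 - (-83.4) = 33.6 dB

33.6 dB


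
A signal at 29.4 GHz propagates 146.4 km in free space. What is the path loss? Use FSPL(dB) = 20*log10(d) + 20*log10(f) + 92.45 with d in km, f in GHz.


20*log10(146.4) = 43.31
20*log10(29.4) = 29.37
FSPL = 165.1 dB

165.1 dB


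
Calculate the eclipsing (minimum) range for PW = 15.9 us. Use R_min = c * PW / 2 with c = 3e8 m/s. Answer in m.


R_min = 3e8 * 15.9e-6 / 2 = 2385.0 m

2385.0 m


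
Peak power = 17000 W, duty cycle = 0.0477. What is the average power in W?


P_avg = 17000 * 0.0477 = 810.9 W

810.9 W


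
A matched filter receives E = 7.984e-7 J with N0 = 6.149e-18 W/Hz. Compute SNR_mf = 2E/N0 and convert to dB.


SNR_lin = 2 * 7.984e-7 / 6.149e-18 = 2.597e11
SNR_dB = 10*log10(2.597e11) = 114.1 dB

114.1 dB


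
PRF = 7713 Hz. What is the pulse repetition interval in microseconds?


PRI = 1/7713 = 0.0001296512 s = 129.7 us

129.7 us
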